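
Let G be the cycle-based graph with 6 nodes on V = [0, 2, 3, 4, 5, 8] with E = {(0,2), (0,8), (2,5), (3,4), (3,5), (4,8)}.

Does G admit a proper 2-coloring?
Yes, G is 2-colorable

A valid 2-coloring: color 1: [0, 4, 5]; color 2: [2, 3, 8].
(χ(G) = 2 ≤ 2.)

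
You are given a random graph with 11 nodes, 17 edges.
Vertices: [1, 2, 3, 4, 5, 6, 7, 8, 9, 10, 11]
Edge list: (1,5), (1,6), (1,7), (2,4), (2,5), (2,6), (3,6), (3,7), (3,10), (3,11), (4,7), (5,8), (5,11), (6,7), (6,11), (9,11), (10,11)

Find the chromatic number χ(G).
χ(G) = 3

Clique number ω(G) = 3 (lower bound: χ ≥ ω).
The clique on [1, 6, 7] has size 3, forcing χ ≥ 3, and the coloring below uses 3 colors, so χ(G) = 3.
A valid 3-coloring: color 1: [2, 7, 8, 11]; color 2: [4, 5, 6, 9, 10]; color 3: [1, 3].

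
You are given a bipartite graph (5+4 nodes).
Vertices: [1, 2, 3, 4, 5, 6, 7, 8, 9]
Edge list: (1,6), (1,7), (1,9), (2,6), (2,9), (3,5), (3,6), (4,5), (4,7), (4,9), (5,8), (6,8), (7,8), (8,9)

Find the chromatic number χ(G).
Clique number ω(G) = 2 (lower bound: χ ≥ ω).
The graph is bipartite (no odd cycle), so 2 colors suffice: χ(G) = 2.
A valid 2-coloring: color 1: [1, 2, 3, 4, 8]; color 2: [5, 6, 7, 9].

χ(G) = 2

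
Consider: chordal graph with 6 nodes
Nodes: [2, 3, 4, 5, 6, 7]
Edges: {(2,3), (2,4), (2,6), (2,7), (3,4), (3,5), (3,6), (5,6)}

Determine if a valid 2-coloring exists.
No, G is not 2-colorable

The clique on vertices [2, 3, 4] has size 3 > 2, so it alone needs 3 colors.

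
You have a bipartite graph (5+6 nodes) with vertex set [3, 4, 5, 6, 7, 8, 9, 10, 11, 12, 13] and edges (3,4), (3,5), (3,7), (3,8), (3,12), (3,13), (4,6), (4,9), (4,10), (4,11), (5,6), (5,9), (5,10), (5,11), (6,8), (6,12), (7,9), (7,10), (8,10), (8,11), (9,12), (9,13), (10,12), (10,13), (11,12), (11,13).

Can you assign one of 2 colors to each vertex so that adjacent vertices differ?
A valid 2-coloring: color 1: [3, 6, 9, 10, 11]; color 2: [4, 5, 7, 8, 12, 13].
(χ(G) = 2 ≤ 2.)

Yes, G is 2-colorable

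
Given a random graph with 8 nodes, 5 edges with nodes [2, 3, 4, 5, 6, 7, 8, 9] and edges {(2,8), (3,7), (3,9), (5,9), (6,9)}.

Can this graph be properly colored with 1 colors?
No, G is not 1-colorable

Edge (2,8) forces its endpoints to differ, so 1 color is not enough.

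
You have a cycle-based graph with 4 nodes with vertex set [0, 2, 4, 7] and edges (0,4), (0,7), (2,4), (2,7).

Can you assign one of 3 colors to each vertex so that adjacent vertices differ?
A valid 3-coloring: color 1: [4, 7]; color 2: [0, 2].
(χ(G) = 2 ≤ 3.)

Yes, G is 3-colorable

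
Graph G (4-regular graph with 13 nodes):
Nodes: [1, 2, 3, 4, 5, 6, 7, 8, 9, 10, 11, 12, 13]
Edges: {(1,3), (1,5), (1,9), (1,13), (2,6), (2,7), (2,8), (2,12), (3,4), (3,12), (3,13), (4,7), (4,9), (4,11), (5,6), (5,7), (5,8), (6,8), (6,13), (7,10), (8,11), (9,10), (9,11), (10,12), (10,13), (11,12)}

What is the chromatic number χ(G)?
Clique number ω(G) = 3 (lower bound: χ ≥ ω).
The clique on [1, 3, 13] has size 3, forcing χ ≥ 3, and the coloring below uses 3 colors, so χ(G) = 3.
A valid 3-coloring: color 1: [1, 4, 6, 12]; color 2: [2, 3, 5, 10, 11]; color 3: [7, 8, 9, 13].

χ(G) = 3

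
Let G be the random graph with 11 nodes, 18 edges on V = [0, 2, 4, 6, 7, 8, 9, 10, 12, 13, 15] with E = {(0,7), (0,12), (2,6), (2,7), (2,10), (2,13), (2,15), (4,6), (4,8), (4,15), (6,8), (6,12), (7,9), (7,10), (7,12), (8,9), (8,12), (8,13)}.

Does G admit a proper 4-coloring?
A valid 4-coloring: color 1: [7, 8, 15]; color 2: [2, 4, 9, 12]; color 3: [0, 6, 10, 13].
(χ(G) = 3 ≤ 4.)

Yes, G is 4-colorable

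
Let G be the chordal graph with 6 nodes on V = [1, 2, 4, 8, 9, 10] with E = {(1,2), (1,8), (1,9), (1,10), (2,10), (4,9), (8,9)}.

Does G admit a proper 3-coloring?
A valid 3-coloring: color 1: [1, 4]; color 2: [9, 10]; color 3: [2, 8].
(χ(G) = 3 ≤ 3.)

Yes, G is 3-colorable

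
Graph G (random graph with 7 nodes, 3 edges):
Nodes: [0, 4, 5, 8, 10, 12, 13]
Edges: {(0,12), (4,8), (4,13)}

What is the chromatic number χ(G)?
χ(G) = 2

Clique number ω(G) = 2 (lower bound: χ ≥ ω).
The graph is bipartite (no odd cycle), so 2 colors suffice: χ(G) = 2.
A valid 2-coloring: color 1: [0, 4, 5, 10]; color 2: [8, 12, 13].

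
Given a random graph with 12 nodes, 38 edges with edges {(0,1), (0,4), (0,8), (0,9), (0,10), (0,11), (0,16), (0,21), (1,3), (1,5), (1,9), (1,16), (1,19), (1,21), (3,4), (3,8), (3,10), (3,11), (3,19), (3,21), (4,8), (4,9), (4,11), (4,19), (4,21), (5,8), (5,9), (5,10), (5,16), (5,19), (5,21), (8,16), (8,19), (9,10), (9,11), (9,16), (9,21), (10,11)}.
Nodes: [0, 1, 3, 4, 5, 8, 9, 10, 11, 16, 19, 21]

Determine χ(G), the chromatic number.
Clique number ω(G) = 4 (lower bound: χ ≥ ω).
The clique on [0, 1, 9, 16] has size 4, forcing χ ≥ 4, and the coloring below uses 4 colors, so χ(G) = 4.
A valid 4-coloring: color 1: [8, 9]; color 2: [0, 3, 5]; color 3: [1, 4, 10]; color 4: [11, 16, 19, 21].

χ(G) = 4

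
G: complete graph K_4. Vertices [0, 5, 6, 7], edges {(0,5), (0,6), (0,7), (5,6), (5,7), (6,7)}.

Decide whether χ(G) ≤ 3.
No, G is not 3-colorable

The clique on vertices [0, 5, 6, 7] has size 4 > 3, so it alone needs 4 colors.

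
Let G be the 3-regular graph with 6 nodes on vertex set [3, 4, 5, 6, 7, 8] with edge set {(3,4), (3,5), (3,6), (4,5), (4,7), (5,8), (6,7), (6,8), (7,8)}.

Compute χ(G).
χ(G) = 3

Clique number ω(G) = 3 (lower bound: χ ≥ ω).
The clique on [6, 7, 8] has size 3, forcing χ ≥ 3, and the coloring below uses 3 colors, so χ(G) = 3.
A valid 3-coloring: color 1: [3, 7]; color 2: [4, 8]; color 3: [5, 6].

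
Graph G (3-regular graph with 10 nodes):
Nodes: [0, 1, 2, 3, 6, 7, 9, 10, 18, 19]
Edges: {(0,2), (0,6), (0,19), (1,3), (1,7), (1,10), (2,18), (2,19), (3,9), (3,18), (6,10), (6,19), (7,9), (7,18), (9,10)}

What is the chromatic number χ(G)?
χ(G) = 3

Clique number ω(G) = 3 (lower bound: χ ≥ ω).
The clique on [0, 2, 19] has size 3, forcing χ ≥ 3, and the coloring below uses 3 colors, so χ(G) = 3.
A valid 3-coloring: color 1: [10, 18, 19]; color 2: [2, 3, 6, 7]; color 3: [0, 1, 9].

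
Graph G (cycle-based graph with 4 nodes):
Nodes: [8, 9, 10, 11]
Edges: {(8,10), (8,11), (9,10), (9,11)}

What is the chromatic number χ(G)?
Clique number ω(G) = 2 (lower bound: χ ≥ ω).
The graph is bipartite (no odd cycle), so 2 colors suffice: χ(G) = 2.
A valid 2-coloring: color 1: [8, 9]; color 2: [10, 11].

χ(G) = 2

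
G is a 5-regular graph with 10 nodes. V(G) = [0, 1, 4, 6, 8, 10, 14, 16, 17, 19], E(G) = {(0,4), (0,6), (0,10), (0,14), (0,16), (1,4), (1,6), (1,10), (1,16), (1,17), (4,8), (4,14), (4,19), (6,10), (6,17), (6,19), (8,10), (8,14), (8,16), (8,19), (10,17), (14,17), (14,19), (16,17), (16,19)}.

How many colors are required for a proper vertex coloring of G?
χ(G) = 4

Clique number ω(G) = 4 (lower bound: χ ≥ ω).
The clique on [1, 6, 10, 17] has size 4, forcing χ ≥ 4, and the coloring below uses 4 colors, so χ(G) = 4.
A valid 4-coloring: color 1: [0, 1, 8]; color 2: [6, 14, 16]; color 3: [4, 17]; color 4: [10, 19].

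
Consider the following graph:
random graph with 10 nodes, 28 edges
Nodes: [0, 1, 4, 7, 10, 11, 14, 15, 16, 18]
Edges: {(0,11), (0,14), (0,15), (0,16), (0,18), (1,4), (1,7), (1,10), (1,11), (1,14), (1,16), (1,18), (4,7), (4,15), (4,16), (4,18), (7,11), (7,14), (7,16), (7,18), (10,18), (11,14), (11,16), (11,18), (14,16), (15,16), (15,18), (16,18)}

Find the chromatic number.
Clique number ω(G) = 5 (lower bound: χ ≥ ω).
The clique on [1, 7, 11, 16, 18] has size 5, forcing χ ≥ 5, and the coloring below uses 5 colors, so χ(G) = 5.
A valid 5-coloring: color 1: [10, 16]; color 2: [14, 18]; color 3: [1, 15]; color 4: [0, 7]; color 5: [4, 11].

χ(G) = 5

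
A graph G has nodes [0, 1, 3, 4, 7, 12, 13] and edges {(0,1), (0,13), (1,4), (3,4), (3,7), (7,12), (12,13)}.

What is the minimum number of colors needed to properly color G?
χ(G) = 3

Clique number ω(G) = 2 (lower bound: χ ≥ ω).
Odd cycle [1, 0, 13, 12, 7, 3, 4] needs 3 colors (χ ≥ 3).
The coloring below uses 3 colors, so χ(G) = 3.
A valid 3-coloring: color 1: [1, 3, 13]; color 2: [0, 4, 12]; color 3: [7].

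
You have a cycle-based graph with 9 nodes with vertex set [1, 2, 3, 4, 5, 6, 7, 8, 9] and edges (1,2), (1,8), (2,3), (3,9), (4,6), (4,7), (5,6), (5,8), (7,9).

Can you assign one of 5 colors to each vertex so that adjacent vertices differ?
Yes, G is 5-colorable

A valid 5-coloring: color 1: [2, 6, 7, 8]; color 2: [1, 3, 4, 5]; color 3: [9].
(χ(G) = 3 ≤ 5.)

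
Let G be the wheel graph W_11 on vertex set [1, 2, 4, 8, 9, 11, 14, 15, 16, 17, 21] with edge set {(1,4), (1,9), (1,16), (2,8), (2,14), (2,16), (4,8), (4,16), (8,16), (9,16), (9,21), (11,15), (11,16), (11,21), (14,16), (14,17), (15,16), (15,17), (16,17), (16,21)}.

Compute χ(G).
χ(G) = 3

Clique number ω(G) = 3 (lower bound: χ ≥ ω).
The clique on [1, 9, 16] has size 3, forcing χ ≥ 3, and the coloring below uses 3 colors, so χ(G) = 3.
A valid 3-coloring: color 1: [16]; color 2: [2, 4, 9, 11, 17]; color 3: [1, 8, 14, 15, 21].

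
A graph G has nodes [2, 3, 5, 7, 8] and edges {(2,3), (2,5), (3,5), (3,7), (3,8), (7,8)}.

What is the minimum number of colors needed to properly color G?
χ(G) = 3

Clique number ω(G) = 3 (lower bound: χ ≥ ω).
The clique on [3, 7, 8] has size 3, forcing χ ≥ 3, and the coloring below uses 3 colors, so χ(G) = 3.
A valid 3-coloring: color 1: [3]; color 2: [2, 8]; color 3: [5, 7].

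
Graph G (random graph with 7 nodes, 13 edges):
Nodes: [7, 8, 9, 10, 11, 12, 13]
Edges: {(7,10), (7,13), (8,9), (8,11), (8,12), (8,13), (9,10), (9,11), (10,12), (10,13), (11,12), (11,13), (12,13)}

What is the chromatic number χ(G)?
χ(G) = 4

Clique number ω(G) = 4 (lower bound: χ ≥ ω).
The clique on [8, 11, 12, 13] has size 4, forcing χ ≥ 4, and the coloring below uses 4 colors, so χ(G) = 4.
A valid 4-coloring: color 1: [9, 13]; color 2: [7, 12]; color 3: [8, 10]; color 4: [11].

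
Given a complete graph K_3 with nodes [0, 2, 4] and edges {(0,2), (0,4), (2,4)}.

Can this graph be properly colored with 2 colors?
No, G is not 2-colorable

The clique on vertices [0, 2, 4] has size 3 > 2, so it alone needs 3 colors.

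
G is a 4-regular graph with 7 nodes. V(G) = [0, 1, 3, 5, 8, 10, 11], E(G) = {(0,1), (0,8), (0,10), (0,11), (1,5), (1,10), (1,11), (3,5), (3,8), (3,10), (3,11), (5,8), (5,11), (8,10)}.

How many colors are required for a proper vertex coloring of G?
χ(G) = 4

Clique number ω(G) = 3 (lower bound: χ ≥ ω).
Suppose a proper 3-coloring c exists. The clique [0, 1, 10] takes 3 distinct colors; by symmetry let c(0) = 1, c(1) = 2, c(10) = 3.
- Vertex 8: neighbors [0, 10] already have colors [1, 3] ⇒ c(8) = 2.
- Vertex 3: neighbors [8, 10] already have colors [2, 3] ⇒ c(3) = 1.
- Vertex 5: neighbors [3, 1] already have colors [1, 2] ⇒ c(5) = 3.
- Vertex 11: neighbors [0, 1, 5] already have colors [1, 2, 3] — all 3 colors blocked. Contradiction.
The forced assignments end in a contradiction, so G has no proper 3-coloring (χ ≥ 4).
The coloring below uses 4 colors, so χ(G) = 4.
A valid 4-coloring: color 1: [1, 3]; color 2: [0, 5]; color 3: [8, 11]; color 4: [10].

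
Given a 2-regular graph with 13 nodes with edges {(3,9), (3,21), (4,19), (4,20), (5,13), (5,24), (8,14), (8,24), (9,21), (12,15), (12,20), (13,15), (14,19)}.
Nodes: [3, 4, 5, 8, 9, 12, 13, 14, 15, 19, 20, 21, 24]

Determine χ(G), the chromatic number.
Clique number ω(G) = 3 (lower bound: χ ≥ ω).
The clique on [3, 9, 21] has size 3, forcing χ ≥ 3, and the coloring below uses 3 colors, so χ(G) = 3.
A valid 3-coloring: color 1: [4, 9, 12, 13, 14, 24]; color 2: [3, 5, 8, 15, 19, 20]; color 3: [21].

χ(G) = 3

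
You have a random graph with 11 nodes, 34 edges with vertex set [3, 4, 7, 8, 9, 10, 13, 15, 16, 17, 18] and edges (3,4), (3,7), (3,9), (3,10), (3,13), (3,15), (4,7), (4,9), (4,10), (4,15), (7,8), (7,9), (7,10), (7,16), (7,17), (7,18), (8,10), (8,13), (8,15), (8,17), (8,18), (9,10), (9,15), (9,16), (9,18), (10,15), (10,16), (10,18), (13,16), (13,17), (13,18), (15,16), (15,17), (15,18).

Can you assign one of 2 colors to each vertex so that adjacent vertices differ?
No, G is not 2-colorable

The clique on vertices [3, 4, 9, 10, 15] has size 5 > 2, so it alone needs 5 colors.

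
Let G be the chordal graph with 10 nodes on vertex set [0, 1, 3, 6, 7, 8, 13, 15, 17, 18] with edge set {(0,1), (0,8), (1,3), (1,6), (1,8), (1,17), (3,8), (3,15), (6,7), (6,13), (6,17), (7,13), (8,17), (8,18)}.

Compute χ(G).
Clique number ω(G) = 3 (lower bound: χ ≥ ω).
The clique on [0, 1, 8] has size 3, forcing χ ≥ 3, and the coloring below uses 3 colors, so χ(G) = 3.
A valid 3-coloring: color 1: [1, 7, 15, 18]; color 2: [6, 8]; color 3: [0, 3, 13, 17].

χ(G) = 3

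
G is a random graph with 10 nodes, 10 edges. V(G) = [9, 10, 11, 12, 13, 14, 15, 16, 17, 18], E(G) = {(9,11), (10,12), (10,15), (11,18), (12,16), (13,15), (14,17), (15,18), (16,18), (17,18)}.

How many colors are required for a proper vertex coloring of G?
χ(G) = 3

Clique number ω(G) = 2 (lower bound: χ ≥ ω).
Odd cycle [12, 10, 15, 18, 16] needs 3 colors (χ ≥ 3).
The coloring below uses 3 colors, so χ(G) = 3.
A valid 3-coloring: color 1: [9, 10, 13, 14, 18]; color 2: [11, 15, 16, 17]; color 3: [12].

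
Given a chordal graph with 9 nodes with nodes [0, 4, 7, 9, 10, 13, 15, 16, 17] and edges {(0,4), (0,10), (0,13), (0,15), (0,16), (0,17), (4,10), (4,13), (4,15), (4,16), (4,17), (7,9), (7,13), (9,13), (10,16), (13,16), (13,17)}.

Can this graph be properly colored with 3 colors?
The clique on vertices [0, 4, 10, 16] has size 4 > 3, so it alone needs 4 colors.

No, G is not 3-colorable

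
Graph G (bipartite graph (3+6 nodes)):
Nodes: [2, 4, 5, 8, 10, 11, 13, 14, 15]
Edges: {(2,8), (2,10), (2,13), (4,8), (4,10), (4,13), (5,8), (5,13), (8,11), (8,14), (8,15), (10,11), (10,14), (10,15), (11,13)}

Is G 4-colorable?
Yes, G is 4-colorable

A valid 4-coloring: color 1: [8, 10, 13]; color 2: [2, 4, 5, 11, 14, 15].
(χ(G) = 2 ≤ 4.)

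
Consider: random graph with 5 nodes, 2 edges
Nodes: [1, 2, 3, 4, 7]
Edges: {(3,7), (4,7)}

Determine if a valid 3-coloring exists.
Yes, G is 3-colorable

A valid 3-coloring: color 1: [1, 2, 7]; color 2: [3, 4].
(χ(G) = 2 ≤ 3.)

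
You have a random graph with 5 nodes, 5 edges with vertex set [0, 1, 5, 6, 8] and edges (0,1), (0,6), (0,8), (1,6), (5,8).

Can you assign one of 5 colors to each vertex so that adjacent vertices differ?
A valid 5-coloring: color 1: [0, 5]; color 2: [1, 8]; color 3: [6].
(χ(G) = 3 ≤ 5.)

Yes, G is 5-colorable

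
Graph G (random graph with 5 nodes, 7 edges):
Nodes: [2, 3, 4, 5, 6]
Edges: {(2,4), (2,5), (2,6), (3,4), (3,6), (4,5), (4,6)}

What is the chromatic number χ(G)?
Clique number ω(G) = 3 (lower bound: χ ≥ ω).
The clique on [2, 4, 5] has size 3, forcing χ ≥ 3, and the coloring below uses 3 colors, so χ(G) = 3.
A valid 3-coloring: color 1: [4]; color 2: [5, 6]; color 3: [2, 3].

χ(G) = 3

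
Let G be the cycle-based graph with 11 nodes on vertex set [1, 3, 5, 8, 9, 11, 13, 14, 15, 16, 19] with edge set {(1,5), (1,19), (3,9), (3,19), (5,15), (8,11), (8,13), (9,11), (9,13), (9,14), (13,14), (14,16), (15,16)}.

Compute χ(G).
Clique number ω(G) = 3 (lower bound: χ ≥ ω).
The clique on [9, 13, 14] has size 3, forcing χ ≥ 3, and the coloring below uses 3 colors, so χ(G) = 3.
A valid 3-coloring: color 1: [5, 8, 9, 16, 19]; color 2: [1, 3, 11, 13, 15]; color 3: [14].

χ(G) = 3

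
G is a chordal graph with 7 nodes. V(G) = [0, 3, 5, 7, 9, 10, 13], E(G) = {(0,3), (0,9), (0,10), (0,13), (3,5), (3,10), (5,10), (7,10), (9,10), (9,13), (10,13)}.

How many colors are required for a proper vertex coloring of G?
χ(G) = 4

Clique number ω(G) = 4 (lower bound: χ ≥ ω).
The clique on [0, 9, 10, 13] has size 4, forcing χ ≥ 4, and the coloring below uses 4 colors, so χ(G) = 4.
A valid 4-coloring: color 1: [10]; color 2: [0, 5, 7]; color 3: [3, 13]; color 4: [9].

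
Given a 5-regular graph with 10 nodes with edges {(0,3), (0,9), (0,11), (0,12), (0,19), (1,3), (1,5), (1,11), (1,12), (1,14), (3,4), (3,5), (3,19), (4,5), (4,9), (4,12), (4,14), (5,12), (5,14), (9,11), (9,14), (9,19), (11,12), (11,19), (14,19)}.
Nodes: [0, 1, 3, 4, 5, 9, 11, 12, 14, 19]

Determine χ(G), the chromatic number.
χ(G) = 4

Clique number ω(G) = 4 (lower bound: χ ≥ ω).
The clique on [0, 9, 11, 19] has size 4, forcing χ ≥ 4, and the coloring below uses 4 colors, so χ(G) = 4.
A valid 4-coloring: color 1: [1, 4, 19]; color 2: [3, 9, 12]; color 3: [11, 14]; color 4: [0, 5].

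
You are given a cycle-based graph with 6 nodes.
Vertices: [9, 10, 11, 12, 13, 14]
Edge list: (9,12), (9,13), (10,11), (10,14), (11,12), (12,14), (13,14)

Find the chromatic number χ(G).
Clique number ω(G) = 2 (lower bound: χ ≥ ω).
The graph is bipartite (no odd cycle), so 2 colors suffice: χ(G) = 2.
A valid 2-coloring: color 1: [9, 11, 14]; color 2: [10, 12, 13].

χ(G) = 2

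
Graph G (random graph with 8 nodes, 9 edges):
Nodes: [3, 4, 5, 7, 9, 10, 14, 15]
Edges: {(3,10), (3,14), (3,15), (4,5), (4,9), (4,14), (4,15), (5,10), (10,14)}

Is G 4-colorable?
A valid 4-coloring: color 1: [3, 4, 7]; color 2: [5, 9, 14, 15]; color 3: [10].
(χ(G) = 3 ≤ 4.)

Yes, G is 4-colorable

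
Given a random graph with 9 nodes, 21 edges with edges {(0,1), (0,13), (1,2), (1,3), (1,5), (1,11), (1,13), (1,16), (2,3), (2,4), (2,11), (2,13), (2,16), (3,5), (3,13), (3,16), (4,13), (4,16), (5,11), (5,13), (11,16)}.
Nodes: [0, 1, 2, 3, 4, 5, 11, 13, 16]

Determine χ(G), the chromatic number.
χ(G) = 4

Clique number ω(G) = 4 (lower bound: χ ≥ ω).
The clique on [1, 2, 11, 16] has size 4, forcing χ ≥ 4, and the coloring below uses 4 colors, so χ(G) = 4.
A valid 4-coloring: color 1: [1, 4]; color 2: [0, 2, 5]; color 3: [13, 16]; color 4: [3, 11].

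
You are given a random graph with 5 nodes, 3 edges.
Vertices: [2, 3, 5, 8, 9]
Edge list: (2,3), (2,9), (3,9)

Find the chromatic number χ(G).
χ(G) = 3

Clique number ω(G) = 3 (lower bound: χ ≥ ω).
The clique on [2, 3, 9] has size 3, forcing χ ≥ 3, and the coloring below uses 3 colors, so χ(G) = 3.
A valid 3-coloring: color 1: [3, 5, 8]; color 2: [9]; color 3: [2].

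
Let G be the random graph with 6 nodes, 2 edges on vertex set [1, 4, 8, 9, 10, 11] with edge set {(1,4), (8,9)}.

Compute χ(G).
Clique number ω(G) = 2 (lower bound: χ ≥ ω).
The graph is bipartite (no odd cycle), so 2 colors suffice: χ(G) = 2.
A valid 2-coloring: color 1: [1, 9, 10, 11]; color 2: [4, 8].

χ(G) = 2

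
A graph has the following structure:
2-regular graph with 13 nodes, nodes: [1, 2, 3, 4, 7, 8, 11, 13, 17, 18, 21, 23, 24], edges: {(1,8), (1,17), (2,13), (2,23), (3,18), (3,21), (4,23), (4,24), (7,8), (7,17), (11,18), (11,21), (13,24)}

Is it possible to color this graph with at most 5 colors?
Yes, G is 5-colorable

A valid 5-coloring: color 1: [2, 8, 17, 18, 21, 24]; color 2: [1, 3, 7, 11, 13, 23]; color 3: [4].
(χ(G) = 3 ≤ 5.)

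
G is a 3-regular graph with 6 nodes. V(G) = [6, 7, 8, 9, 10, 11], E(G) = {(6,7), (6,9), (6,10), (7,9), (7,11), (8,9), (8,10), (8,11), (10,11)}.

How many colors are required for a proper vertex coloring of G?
χ(G) = 3

Clique number ω(G) = 3 (lower bound: χ ≥ ω).
The clique on [8, 10, 11] has size 3, forcing χ ≥ 3, and the coloring below uses 3 colors, so χ(G) = 3.
A valid 3-coloring: color 1: [7, 10]; color 2: [6, 8]; color 3: [9, 11].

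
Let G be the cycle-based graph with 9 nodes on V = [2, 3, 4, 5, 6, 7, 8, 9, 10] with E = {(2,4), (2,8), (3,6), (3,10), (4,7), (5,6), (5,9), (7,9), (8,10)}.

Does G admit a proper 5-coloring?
Yes, G is 5-colorable

A valid 5-coloring: color 1: [4, 6, 8, 9]; color 2: [2, 5, 7, 10]; color 3: [3].
(χ(G) = 3 ≤ 5.)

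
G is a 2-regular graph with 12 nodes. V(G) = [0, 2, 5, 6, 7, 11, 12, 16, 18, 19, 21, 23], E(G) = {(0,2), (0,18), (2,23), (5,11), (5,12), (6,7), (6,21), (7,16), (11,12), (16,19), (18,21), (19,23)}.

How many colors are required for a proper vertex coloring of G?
χ(G) = 3

Clique number ω(G) = 3 (lower bound: χ ≥ ω).
The clique on [5, 11, 12] has size 3, forcing χ ≥ 3, and the coloring below uses 3 colors, so χ(G) = 3.
A valid 3-coloring: color 1: [0, 11, 16, 21, 23]; color 2: [2, 5, 7, 18, 19]; color 3: [6, 12].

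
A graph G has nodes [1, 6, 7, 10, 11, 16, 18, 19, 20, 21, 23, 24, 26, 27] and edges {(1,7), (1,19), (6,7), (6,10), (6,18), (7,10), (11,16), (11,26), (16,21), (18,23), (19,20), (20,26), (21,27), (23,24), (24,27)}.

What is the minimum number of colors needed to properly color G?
χ(G) = 3

Clique number ω(G) = 3 (lower bound: χ ≥ ω).
The clique on [6, 7, 10] has size 3, forcing χ ≥ 3, and the coloring below uses 3 colors, so χ(G) = 3.
A valid 3-coloring: color 1: [7, 18, 19, 21, 24, 26]; color 2: [1, 6, 11, 20, 23, 27]; color 3: [10, 16].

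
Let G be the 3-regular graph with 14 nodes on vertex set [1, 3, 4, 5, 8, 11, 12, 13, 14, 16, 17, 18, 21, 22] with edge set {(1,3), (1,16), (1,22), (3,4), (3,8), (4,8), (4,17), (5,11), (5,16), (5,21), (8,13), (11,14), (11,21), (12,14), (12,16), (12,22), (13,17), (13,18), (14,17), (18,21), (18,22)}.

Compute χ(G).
χ(G) = 3

Clique number ω(G) = 3 (lower bound: χ ≥ ω).
The clique on [3, 4, 8] has size 3, forcing χ ≥ 3, and the coloring below uses 3 colors, so χ(G) = 3.
A valid 3-coloring: color 1: [1, 4, 5, 12, 18]; color 2: [3, 13, 14, 16, 21, 22]; color 3: [8, 11, 17].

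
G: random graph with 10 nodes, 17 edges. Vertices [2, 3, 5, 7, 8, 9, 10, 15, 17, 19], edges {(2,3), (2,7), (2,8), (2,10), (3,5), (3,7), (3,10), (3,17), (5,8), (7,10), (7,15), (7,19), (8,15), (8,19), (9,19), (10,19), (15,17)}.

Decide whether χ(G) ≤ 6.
A valid 6-coloring: color 1: [7, 8, 9, 17]; color 2: [3, 15, 19]; color 3: [2, 5]; color 4: [10].
(χ(G) = 4 ≤ 6.)

Yes, G is 6-colorable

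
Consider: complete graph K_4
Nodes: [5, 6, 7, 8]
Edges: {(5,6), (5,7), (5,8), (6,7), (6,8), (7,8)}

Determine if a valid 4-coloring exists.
A valid 4-coloring: color 1: [8]; color 2: [7]; color 3: [6]; color 4: [5].
(χ(G) = 4 ≤ 4.)

Yes, G is 4-colorable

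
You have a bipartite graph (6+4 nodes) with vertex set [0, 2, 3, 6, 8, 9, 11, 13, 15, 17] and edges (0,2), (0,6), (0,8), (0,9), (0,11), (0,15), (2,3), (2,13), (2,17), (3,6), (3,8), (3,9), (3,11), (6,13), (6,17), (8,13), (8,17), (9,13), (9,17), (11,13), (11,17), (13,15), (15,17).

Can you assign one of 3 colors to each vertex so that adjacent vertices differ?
A valid 3-coloring: color 1: [0, 3, 13, 17]; color 2: [2, 6, 8, 9, 11, 15].
(χ(G) = 2 ≤ 3.)

Yes, G is 3-colorable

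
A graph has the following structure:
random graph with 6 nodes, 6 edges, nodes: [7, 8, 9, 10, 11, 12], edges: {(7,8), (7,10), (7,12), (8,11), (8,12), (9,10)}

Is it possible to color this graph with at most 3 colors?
A valid 3-coloring: color 1: [7, 9, 11]; color 2: [8, 10]; color 3: [12].
(χ(G) = 3 ≤ 3.)

Yes, G is 3-colorable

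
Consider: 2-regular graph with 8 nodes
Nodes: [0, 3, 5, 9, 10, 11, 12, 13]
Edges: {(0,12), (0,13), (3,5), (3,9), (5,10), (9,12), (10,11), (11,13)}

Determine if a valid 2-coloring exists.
A valid 2-coloring: color 1: [0, 5, 9, 11]; color 2: [3, 10, 12, 13].
(χ(G) = 2 ≤ 2.)

Yes, G is 2-colorable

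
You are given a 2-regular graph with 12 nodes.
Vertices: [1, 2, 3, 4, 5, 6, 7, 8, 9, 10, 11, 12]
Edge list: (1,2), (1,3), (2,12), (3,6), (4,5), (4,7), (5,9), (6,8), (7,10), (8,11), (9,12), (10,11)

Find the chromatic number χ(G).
χ(G) = 2

Clique number ω(G) = 2 (lower bound: χ ≥ ω).
The graph is bipartite (no odd cycle), so 2 colors suffice: χ(G) = 2.
A valid 2-coloring: color 1: [2, 3, 4, 8, 9, 10]; color 2: [1, 5, 6, 7, 11, 12].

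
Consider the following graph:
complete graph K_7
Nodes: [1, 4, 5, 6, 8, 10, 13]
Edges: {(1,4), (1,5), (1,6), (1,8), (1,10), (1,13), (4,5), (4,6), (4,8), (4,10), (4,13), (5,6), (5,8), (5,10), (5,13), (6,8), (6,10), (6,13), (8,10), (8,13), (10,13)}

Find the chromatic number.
χ(G) = 7

Clique number ω(G) = 7 (lower bound: χ ≥ ω).
The clique on [1, 4, 5, 6, 8, 10, 13] has size 7, forcing χ ≥ 7, and the coloring below uses 7 colors, so χ(G) = 7.
A valid 7-coloring: color 1: [5]; color 2: [13]; color 3: [8]; color 4: [4]; color 5: [6]; color 6: [10]; color 7: [1].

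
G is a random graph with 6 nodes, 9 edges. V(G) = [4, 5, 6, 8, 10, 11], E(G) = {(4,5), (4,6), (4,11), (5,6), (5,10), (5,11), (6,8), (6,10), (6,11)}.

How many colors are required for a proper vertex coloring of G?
χ(G) = 4

Clique number ω(G) = 4 (lower bound: χ ≥ ω).
The clique on [4, 5, 6, 11] has size 4, forcing χ ≥ 4, and the coloring below uses 4 colors, so χ(G) = 4.
A valid 4-coloring: color 1: [6]; color 2: [5, 8]; color 3: [10, 11]; color 4: [4].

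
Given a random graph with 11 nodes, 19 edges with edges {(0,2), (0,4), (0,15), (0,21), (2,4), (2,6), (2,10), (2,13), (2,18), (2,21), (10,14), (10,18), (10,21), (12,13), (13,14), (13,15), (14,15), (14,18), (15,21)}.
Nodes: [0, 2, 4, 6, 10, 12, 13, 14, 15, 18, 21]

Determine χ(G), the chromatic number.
Clique number ω(G) = 3 (lower bound: χ ≥ ω).
Suppose a proper 3-coloring c exists. The clique [0, 2, 4] takes 3 distinct colors; by symmetry let c(0) = 1, c(2) = 2, c(4) = 3.
- Vertex 21: neighbors [0, 2] already have colors [1, 2] ⇒ c(21) = 3.
- Vertex 10: neighbors [2, 21] already have colors [2, 3] ⇒ c(10) = 1.
- Vertex 15: neighbors [0, 21] already have colors [1, 3] ⇒ c(15) = 2.
- Vertex 14: neighbors [10, 15] already have colors [1, 2] ⇒ c(14) = 3.
- Vertex 18: neighbors [10, 2, 14] already have colors [1, 2, 3] — all 3 colors blocked. Contradiction.
The forced assignments end in a contradiction, so G has no proper 3-coloring (χ ≥ 4).
The coloring below uses 4 colors, so χ(G) = 4.
A valid 4-coloring: color 1: [2, 12, 15]; color 2: [0, 6, 10, 13]; color 3: [4, 14, 21]; color 4: [18].

χ(G) = 4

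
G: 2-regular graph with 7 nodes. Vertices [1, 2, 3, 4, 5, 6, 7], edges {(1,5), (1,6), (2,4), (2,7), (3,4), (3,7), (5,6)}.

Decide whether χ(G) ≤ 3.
A valid 3-coloring: color 1: [2, 3, 6]; color 2: [4, 5, 7]; color 3: [1].
(χ(G) = 3 ≤ 3.)

Yes, G is 3-colorable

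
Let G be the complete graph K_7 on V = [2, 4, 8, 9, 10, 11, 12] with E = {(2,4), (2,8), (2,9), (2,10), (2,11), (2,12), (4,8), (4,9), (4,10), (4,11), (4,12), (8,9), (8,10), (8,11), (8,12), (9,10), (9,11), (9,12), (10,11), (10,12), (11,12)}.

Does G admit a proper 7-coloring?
Yes, G is 7-colorable

A valid 7-coloring: color 1: [8]; color 2: [4]; color 3: [10]; color 4: [9]; color 5: [2]; color 6: [11]; color 7: [12].
(χ(G) = 7 ≤ 7.)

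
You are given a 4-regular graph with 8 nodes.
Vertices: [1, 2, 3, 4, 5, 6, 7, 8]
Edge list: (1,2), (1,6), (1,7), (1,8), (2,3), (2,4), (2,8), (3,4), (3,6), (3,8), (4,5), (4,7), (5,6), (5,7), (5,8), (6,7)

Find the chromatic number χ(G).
Clique number ω(G) = 3 (lower bound: χ ≥ ω).
The clique on [1, 2, 8] has size 3, forcing χ ≥ 3, and the coloring below uses 3 colors, so χ(G) = 3.
A valid 3-coloring: color 1: [1, 3, 5]; color 2: [4, 6, 8]; color 3: [2, 7].

χ(G) = 3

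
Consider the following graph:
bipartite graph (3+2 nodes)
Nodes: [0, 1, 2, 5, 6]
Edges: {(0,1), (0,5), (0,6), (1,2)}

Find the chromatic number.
χ(G) = 2

Clique number ω(G) = 2 (lower bound: χ ≥ ω).
The graph is bipartite (no odd cycle), so 2 colors suffice: χ(G) = 2.
A valid 2-coloring: color 1: [0, 2]; color 2: [1, 5, 6].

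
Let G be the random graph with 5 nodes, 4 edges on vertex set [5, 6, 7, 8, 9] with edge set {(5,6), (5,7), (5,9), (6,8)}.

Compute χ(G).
χ(G) = 2

Clique number ω(G) = 2 (lower bound: χ ≥ ω).
The graph is bipartite (no odd cycle), so 2 colors suffice: χ(G) = 2.
A valid 2-coloring: color 1: [5, 8]; color 2: [6, 7, 9].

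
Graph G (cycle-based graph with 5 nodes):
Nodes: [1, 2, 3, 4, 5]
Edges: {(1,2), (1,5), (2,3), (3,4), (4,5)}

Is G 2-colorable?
No, G is not 2-colorable

Odd cycle [3, 4, 5, 1, 2] needs 3 colors (χ ≥ 3).
Hence χ(G) ≥ 3 > 2, so no proper 2-coloring exists.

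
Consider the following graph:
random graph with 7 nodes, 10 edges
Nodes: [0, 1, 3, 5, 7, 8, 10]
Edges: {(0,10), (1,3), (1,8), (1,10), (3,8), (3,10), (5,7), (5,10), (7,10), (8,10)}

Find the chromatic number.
Clique number ω(G) = 4 (lower bound: χ ≥ ω).
The clique on [1, 3, 8, 10] has size 4, forcing χ ≥ 4, and the coloring below uses 4 colors, so χ(G) = 4.
A valid 4-coloring: color 1: [10]; color 2: [0, 1, 7]; color 3: [3, 5]; color 4: [8].

χ(G) = 4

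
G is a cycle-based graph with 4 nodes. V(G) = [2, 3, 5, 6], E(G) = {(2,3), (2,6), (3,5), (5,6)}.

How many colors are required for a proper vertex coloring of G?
χ(G) = 2

Clique number ω(G) = 2 (lower bound: χ ≥ ω).
The graph is bipartite (no odd cycle), so 2 colors suffice: χ(G) = 2.
A valid 2-coloring: color 1: [2, 5]; color 2: [3, 6].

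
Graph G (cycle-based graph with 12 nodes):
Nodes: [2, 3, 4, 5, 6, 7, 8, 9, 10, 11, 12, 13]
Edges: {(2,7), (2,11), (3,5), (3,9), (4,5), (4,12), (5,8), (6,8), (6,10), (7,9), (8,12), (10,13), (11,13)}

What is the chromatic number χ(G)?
Clique number ω(G) = 2 (lower bound: χ ≥ ω).
The graph is bipartite (no odd cycle), so 2 colors suffice: χ(G) = 2.
A valid 2-coloring: color 1: [3, 4, 7, 8, 10, 11]; color 2: [2, 5, 6, 9, 12, 13].

χ(G) = 2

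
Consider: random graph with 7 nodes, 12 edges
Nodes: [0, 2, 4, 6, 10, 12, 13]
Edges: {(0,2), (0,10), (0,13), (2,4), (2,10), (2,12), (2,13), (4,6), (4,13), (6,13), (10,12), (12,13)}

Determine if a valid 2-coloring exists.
No, G is not 2-colorable

The clique on vertices [0, 2, 10] has size 3 > 2, so it alone needs 3 colors.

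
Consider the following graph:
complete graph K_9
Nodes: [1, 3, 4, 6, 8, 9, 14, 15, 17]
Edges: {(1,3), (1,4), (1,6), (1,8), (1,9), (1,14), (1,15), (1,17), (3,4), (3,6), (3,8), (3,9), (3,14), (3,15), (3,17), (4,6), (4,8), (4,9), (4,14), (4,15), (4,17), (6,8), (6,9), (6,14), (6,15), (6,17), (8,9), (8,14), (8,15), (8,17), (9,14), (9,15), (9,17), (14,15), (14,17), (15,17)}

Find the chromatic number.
Clique number ω(G) = 9 (lower bound: χ ≥ ω).
The clique on [1, 3, 4, 6, 8, 9, 14, 15, 17] has size 9, forcing χ ≥ 9, and the coloring below uses 9 colors, so χ(G) = 9.
A valid 9-coloring: color 1: [9]; color 2: [1]; color 3: [17]; color 4: [14]; color 5: [3]; color 6: [6]; color 7: [8]; color 8: [4]; color 9: [15].

χ(G) = 9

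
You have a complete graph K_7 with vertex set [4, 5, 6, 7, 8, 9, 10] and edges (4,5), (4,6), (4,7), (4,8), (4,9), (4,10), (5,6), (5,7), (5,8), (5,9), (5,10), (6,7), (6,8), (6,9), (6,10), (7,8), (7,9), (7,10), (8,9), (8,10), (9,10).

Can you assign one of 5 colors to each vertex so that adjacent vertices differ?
The clique on vertices [4, 5, 6, 7, 8, 9, 10] has size 7 > 5, so it alone needs 7 colors.

No, G is not 5-colorable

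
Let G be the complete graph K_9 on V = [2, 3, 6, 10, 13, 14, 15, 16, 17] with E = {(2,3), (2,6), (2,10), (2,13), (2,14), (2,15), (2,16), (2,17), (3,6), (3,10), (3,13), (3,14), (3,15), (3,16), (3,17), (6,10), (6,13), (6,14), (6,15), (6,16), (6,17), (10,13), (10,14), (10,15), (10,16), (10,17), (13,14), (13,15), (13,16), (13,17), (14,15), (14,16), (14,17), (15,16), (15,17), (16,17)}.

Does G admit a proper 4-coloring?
No, G is not 4-colorable

The clique on vertices [2, 3, 6, 10, 13, 14, 15, 16, 17] has size 9 > 4, so it alone needs 9 colors.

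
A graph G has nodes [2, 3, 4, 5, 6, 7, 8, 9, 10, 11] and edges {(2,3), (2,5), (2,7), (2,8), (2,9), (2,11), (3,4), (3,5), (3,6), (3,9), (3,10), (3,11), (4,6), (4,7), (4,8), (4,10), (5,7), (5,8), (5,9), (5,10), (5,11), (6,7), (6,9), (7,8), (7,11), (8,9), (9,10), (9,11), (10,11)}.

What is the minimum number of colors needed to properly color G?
χ(G) = 5

Clique number ω(G) = 5 (lower bound: χ ≥ ω).
The clique on [2, 3, 5, 9, 11] has size 5, forcing χ ≥ 5, and the coloring below uses 5 colors, so χ(G) = 5.
A valid 5-coloring: color 1: [4, 5]; color 2: [7, 9]; color 3: [3, 8]; color 4: [6, 11]; color 5: [2, 10].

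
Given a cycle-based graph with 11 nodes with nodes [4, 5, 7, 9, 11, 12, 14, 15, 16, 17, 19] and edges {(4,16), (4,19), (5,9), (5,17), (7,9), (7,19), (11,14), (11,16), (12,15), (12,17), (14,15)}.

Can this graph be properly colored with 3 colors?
A valid 3-coloring: color 1: [9, 11, 15, 17, 19]; color 2: [4, 5, 7, 12, 14]; color 3: [16].
(χ(G) = 3 ≤ 3.)

Yes, G is 3-colorable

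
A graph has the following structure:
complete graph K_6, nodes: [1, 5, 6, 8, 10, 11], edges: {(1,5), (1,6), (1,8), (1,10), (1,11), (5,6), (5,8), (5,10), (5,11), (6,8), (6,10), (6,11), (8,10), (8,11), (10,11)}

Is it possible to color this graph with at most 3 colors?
No, G is not 3-colorable

The clique on vertices [1, 5, 6, 8, 10, 11] has size 6 > 3, so it alone needs 6 colors.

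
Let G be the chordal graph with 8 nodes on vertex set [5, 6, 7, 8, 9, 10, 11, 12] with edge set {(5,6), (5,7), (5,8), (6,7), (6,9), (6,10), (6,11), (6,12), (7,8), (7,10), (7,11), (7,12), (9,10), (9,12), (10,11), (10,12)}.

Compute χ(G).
Clique number ω(G) = 4 (lower bound: χ ≥ ω).
The clique on [6, 9, 10, 12] has size 4, forcing χ ≥ 4, and the coloring below uses 4 colors, so χ(G) = 4.
A valid 4-coloring: color 1: [7, 9]; color 2: [6, 8]; color 3: [5, 10]; color 4: [11, 12].

χ(G) = 4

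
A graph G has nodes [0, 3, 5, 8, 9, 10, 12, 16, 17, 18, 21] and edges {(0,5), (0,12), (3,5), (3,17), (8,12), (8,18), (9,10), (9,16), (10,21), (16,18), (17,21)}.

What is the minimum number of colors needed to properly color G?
χ(G) = 3

Clique number ω(G) = 2 (lower bound: χ ≥ ω).
Odd cycle [21, 10, 9, 16, 18, 8, 12, 0, 5, 3, 17] needs 3 colors (χ ≥ 3).
The coloring below uses 3 colors, so χ(G) = 3.
A valid 3-coloring: color 1: [3, 9, 12, 18, 21]; color 2: [0, 8, 10, 16, 17]; color 3: [5].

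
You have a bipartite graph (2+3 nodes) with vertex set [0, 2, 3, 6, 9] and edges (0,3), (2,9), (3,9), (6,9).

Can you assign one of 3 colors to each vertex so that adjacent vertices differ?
A valid 3-coloring: color 1: [0, 9]; color 2: [2, 3, 6].
(χ(G) = 2 ≤ 3.)

Yes, G is 3-colorable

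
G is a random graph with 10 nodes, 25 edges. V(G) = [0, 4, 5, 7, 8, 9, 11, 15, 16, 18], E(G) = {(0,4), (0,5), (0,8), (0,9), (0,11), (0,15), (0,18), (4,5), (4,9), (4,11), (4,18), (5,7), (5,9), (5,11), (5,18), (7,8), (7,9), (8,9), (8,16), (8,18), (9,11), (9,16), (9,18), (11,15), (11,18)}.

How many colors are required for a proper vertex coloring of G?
χ(G) = 6

Clique number ω(G) = 6 (lower bound: χ ≥ ω).
The clique on [0, 4, 5, 9, 11, 18] has size 6, forcing χ ≥ 6, and the coloring below uses 6 colors, so χ(G) = 6.
A valid 6-coloring: color 1: [9, 15]; color 2: [0, 7, 16]; color 3: [8, 11]; color 4: [18]; color 5: [5]; color 6: [4].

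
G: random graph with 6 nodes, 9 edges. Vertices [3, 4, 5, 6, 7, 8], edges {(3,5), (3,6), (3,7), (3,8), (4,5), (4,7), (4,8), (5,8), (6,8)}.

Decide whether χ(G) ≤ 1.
No, G is not 1-colorable

The clique on vertices [3, 5, 8] has size 3 > 1, so it alone needs 3 colors.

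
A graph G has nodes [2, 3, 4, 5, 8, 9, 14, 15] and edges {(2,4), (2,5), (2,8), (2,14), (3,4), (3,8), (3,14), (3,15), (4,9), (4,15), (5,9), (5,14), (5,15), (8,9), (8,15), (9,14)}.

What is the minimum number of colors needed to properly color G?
Clique number ω(G) = 3 (lower bound: χ ≥ ω).
The clique on [5, 9, 14] has size 3, forcing χ ≥ 3, and the coloring below uses 3 colors, so χ(G) = 3.
A valid 3-coloring: color 1: [2, 9, 15]; color 2: [4, 8, 14]; color 3: [3, 5].

χ(G) = 3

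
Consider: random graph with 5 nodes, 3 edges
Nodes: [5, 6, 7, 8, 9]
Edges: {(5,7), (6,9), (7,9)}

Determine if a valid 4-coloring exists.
Yes, G is 4-colorable

A valid 4-coloring: color 1: [6, 7, 8]; color 2: [5, 9].
(χ(G) = 2 ≤ 4.)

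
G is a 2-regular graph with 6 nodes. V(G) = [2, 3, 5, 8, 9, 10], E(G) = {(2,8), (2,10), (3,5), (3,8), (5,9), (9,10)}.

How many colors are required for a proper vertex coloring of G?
Clique number ω(G) = 2 (lower bound: χ ≥ ω).
The graph is bipartite (no odd cycle), so 2 colors suffice: χ(G) = 2.
A valid 2-coloring: color 1: [2, 3, 9]; color 2: [5, 8, 10].

χ(G) = 2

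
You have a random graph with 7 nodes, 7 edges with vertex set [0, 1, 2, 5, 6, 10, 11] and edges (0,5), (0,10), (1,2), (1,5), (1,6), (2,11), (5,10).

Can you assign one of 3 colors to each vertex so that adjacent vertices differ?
Yes, G is 3-colorable

A valid 3-coloring: color 1: [2, 5, 6]; color 2: [1, 10, 11]; color 3: [0].
(χ(G) = 3 ≤ 3.)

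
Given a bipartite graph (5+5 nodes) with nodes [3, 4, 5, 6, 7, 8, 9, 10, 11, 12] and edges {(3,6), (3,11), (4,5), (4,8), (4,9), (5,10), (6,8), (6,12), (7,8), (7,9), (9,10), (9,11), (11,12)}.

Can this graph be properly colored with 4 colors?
A valid 4-coloring: color 1: [3, 5, 8, 9, 12]; color 2: [4, 6, 7, 10, 11].
(χ(G) = 2 ≤ 4.)

Yes, G is 4-colorable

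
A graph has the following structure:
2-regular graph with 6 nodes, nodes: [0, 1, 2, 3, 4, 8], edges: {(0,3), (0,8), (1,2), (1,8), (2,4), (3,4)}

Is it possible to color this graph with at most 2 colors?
Yes, G is 2-colorable

A valid 2-coloring: color 1: [2, 3, 8]; color 2: [0, 1, 4].
(χ(G) = 2 ≤ 2.)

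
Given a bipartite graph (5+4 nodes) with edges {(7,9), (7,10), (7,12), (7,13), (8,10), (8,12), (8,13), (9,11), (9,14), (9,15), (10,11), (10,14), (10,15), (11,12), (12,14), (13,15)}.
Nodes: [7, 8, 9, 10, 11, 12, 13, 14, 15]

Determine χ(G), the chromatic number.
χ(G) = 2

Clique number ω(G) = 2 (lower bound: χ ≥ ω).
The graph is bipartite (no odd cycle), so 2 colors suffice: χ(G) = 2.
A valid 2-coloring: color 1: [9, 10, 12, 13]; color 2: [7, 8, 11, 14, 15].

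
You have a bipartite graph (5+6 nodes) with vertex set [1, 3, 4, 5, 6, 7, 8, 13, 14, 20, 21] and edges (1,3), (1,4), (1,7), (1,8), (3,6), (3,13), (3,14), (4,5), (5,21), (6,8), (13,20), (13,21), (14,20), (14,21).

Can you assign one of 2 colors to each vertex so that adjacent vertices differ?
Yes, G is 2-colorable

A valid 2-coloring: color 1: [1, 5, 6, 13, 14]; color 2: [3, 4, 7, 8, 20, 21].
(χ(G) = 2 ≤ 2.)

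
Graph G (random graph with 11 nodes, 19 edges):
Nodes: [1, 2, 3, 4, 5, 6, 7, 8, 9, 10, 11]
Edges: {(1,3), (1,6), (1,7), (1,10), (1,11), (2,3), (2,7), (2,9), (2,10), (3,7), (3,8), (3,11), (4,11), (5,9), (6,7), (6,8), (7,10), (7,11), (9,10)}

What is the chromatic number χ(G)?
χ(G) = 4

Clique number ω(G) = 4 (lower bound: χ ≥ ω).
The clique on [1, 3, 7, 11] has size 4, forcing χ ≥ 4, and the coloring below uses 4 colors, so χ(G) = 4.
A valid 4-coloring: color 1: [4, 7, 8, 9]; color 2: [3, 5, 6, 10]; color 3: [1, 2]; color 4: [11].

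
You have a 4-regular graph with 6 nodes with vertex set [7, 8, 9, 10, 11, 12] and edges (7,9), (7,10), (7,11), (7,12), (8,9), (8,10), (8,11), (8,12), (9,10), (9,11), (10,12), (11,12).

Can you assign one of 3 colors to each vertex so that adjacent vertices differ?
A valid 3-coloring: color 1: [10, 11]; color 2: [9, 12]; color 3: [7, 8].
(χ(G) = 3 ≤ 3.)

Yes, G is 3-colorable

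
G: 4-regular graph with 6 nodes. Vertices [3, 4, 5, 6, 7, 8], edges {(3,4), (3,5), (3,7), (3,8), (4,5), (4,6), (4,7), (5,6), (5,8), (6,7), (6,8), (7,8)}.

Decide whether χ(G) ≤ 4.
A valid 4-coloring: color 1: [4, 8]; color 2: [5, 7]; color 3: [3, 6].
(χ(G) = 3 ≤ 4.)

Yes, G is 4-colorable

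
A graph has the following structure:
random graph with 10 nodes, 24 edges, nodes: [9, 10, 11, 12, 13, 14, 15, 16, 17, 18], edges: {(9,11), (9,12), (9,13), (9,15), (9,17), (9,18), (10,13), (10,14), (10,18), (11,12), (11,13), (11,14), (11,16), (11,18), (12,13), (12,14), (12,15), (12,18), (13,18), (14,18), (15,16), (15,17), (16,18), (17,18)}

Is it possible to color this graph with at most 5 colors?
A valid 5-coloring: color 1: [15, 18]; color 2: [10, 11, 17]; color 3: [9, 14, 16]; color 4: [12]; color 5: [13].
(χ(G) = 5 ≤ 5.)

Yes, G is 5-colorable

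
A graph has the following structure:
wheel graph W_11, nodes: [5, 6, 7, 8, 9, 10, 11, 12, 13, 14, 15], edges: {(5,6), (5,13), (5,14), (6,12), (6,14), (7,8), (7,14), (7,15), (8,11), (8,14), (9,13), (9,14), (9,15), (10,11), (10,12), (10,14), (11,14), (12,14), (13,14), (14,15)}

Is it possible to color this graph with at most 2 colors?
No, G is not 2-colorable

The clique on vertices [5, 13, 14] has size 3 > 2, so it alone needs 3 colors.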